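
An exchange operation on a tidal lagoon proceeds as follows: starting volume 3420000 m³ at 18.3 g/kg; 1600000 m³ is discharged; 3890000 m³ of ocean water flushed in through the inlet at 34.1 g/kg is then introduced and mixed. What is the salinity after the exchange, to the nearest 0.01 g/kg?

Remaining after removal: 1,820,000 m³ at 18.3 g/kg (salt = 33,306,000)
After addition: salt = 33,306,000 + 3,890,000×34.1 = 165,955,000; volume = 5,710,000 m³
S = 165,955,000 / 5,710,000 = 29.0639 g/kg

29.06 g/kg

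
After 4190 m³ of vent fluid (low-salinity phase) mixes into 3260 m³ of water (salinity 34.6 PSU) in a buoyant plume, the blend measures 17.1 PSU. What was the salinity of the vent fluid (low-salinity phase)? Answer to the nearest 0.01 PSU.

Salt balance: 3,260×34.6 + 4,190×S = 7,450×17.1
112,796 + 4,190·S = 127,395
S = (127,395 − 112,796) / 4,190 = 3.4842 PSU

3.48 PSU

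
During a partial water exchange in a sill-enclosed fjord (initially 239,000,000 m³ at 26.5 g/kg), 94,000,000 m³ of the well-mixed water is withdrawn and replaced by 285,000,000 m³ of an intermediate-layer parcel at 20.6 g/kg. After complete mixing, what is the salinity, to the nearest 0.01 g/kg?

22.59 g/kg

Remaining after removal: 145,000,000 m³ at 26.5 g/kg (salt = 3,842,500,000)
After addition: salt = 3,842,500,000 + 285,000,000×20.6 = 9,713,500,000; volume = 430,000,000 m³
S = 9,713,500,000 / 430,000,000 = 22.5895 g/kg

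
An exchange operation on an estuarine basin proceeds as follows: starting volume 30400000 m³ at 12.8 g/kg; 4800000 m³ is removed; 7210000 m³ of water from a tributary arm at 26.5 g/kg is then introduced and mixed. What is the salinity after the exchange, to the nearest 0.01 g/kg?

Remaining after removal: 25,600,000 m³ at 12.8 g/kg (salt = 327,680,000)
After addition: salt = 327,680,000 + 7,210,000×26.5 = 518,745,000; volume = 32,810,000 m³
S = 518,745,000 / 32,810,000 = 15.8106 g/kg

15.81 g/kg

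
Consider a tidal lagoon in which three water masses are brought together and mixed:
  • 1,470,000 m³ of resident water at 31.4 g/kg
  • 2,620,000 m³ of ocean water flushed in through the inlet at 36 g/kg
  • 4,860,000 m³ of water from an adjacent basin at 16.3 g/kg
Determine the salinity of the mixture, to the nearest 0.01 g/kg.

Mass of salt is conserved:
salt = 1,470,000×31.4 + 2,620,000×36 + 4,860,000×16.3 = 46,158,000 + 94,320,000 + 79,218,000 = 219,696,000
volume = 1,470,000 + 2,620,000 + 4,860,000 = 8,950,000 m³
S = 219,696,000 / 8,950,000 = 24.547 g/kg

24.55 g/kg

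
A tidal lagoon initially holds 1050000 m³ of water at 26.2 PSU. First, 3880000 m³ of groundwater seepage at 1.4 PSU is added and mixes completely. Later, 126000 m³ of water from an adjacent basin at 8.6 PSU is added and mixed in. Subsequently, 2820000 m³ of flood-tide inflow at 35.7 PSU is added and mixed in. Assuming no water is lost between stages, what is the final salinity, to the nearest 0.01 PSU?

17.10 PSU

By conservation of dissolved salt,
Initial salt = 1,050,000×26.2 = 27,510,000
After stage 1: salt = 27,510,000 + 3,880,000×1.4 = 32,942,000; volume = 4,930,000 m³; S = 6.682 PSU
After stage 2: salt = 32,942,000 + 126,000×8.6 = 34,025,600; volume = 5,056,000 m³; S = 6.73 PSU
After stage 3: salt = 34,025,600 + 2,820,000×35.7 = 134,699,600; volume = 7,876,000 m³
S = 134,699,600 / 7,876,000 = 17.1025 PSU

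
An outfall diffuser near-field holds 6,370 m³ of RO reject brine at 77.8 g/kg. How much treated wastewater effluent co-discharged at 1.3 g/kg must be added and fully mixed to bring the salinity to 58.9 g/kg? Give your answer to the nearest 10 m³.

Salt balance: 6,370×77.8 + V×1.3 = (6,370+V)×58.9
495,586 + 1.3V = 375,193 + 58.9V
120,393 = 57.6V
V = 2,090.16 m³

2090 m³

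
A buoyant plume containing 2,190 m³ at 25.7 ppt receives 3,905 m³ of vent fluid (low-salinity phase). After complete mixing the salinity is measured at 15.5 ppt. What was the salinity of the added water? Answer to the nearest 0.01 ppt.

9.78 ppt

Salt balance: 2,190×25.7 + 3,905×S = 6,095×15.5
56,283 + 3,905·S = 94,472.5
S = (94,472.5 − 56,283) / 3,905 = 9.7796 ppt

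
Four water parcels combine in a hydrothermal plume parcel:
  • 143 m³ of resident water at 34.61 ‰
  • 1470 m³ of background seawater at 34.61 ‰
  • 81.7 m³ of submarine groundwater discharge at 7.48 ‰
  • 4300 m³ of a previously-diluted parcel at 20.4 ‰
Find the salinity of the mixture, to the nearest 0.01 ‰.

Weighted by volume,
salt = 143×34.61 + 1,470×34.61 + 81.7×7.48 + 4,300×20.4 = 4,949.23 + 50,876.7 + 611.116 + 87,720 = 144,157.046
volume = 143 + 1,470 + 81.7 + 4,300 = 5,994.7 m³
S = 144,157.046 / 5,994.7 = 24.0474 ‰

24.05 ‰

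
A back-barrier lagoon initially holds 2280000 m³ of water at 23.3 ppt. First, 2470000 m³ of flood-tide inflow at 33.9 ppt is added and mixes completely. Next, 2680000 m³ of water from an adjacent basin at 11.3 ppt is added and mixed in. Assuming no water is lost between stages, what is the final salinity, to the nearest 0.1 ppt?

22.5 ppt

Total salt / total volume:
Initial salt = 2,280,000×23.3 = 53,124,000
After stage 1: salt = 53,124,000 + 2,470,000×33.9 = 136,857,000; volume = 4,750,000 m³; S = 28.812 ppt
After stage 2: salt = 136,857,000 + 2,680,000×11.3 = 167,141,000; volume = 7,430,000 m³
S = 167,141,000 / 7,430,000 = 22.4954 ppt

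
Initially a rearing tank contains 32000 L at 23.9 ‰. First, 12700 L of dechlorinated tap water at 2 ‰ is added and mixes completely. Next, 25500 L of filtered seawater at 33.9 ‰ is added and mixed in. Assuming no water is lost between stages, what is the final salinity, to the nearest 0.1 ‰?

Total salt / total volume:
Initial salt = 32,000×23.9 = 764,800
After stage 1: salt = 764,800 + 12,700×2 = 790,200; volume = 44,700 L; S = 17.678 ‰
After stage 2: salt = 790,200 + 25,500×33.9 = 1,654,650; volume = 70,200 L
S = 1,654,650 / 70,200 = 23.5705 ‰

23.6 ‰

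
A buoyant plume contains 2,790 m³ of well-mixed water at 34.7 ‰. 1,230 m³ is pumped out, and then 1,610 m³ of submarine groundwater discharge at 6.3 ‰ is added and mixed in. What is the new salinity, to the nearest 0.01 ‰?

Remaining after removal: 1,560 m³ at 34.7 ‰ (salt = 54,132)
After addition: salt = 54,132 + 1,610×6.3 = 64,275; volume = 3,170 m³
S = 64,275 / 3,170 = 20.276 ‰

20.28 ‰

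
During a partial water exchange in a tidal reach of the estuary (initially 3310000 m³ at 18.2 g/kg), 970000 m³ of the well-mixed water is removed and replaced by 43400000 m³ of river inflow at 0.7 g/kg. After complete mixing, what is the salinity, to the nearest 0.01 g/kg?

Remaining after removal: 2,340,000 m³ at 18.2 g/kg (salt = 42,588,000)
After addition: salt = 42,588,000 + 43,400,000×0.7 = 72,968,000; volume = 45,740,000 m³
S = 72,968,000 / 45,740,000 = 1.5953 g/kg

1.60 g/kg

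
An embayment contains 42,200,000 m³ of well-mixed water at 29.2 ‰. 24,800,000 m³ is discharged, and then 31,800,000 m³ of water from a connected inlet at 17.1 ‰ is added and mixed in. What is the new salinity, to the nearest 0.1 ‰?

Remaining after removal: 17,400,000 m³ at 29.2 ‰ (salt = 508,080,000)
After addition: salt = 508,080,000 + 31,800,000×17.1 = 1,051,860,000; volume = 49,200,000 m³
S = 1,051,860,000 / 49,200,000 = 21.3793 ‰

21.4 ‰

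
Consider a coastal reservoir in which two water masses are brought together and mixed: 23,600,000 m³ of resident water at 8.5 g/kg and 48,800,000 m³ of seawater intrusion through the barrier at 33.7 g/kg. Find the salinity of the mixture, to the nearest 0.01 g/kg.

25.49 g/kg

Weighted by volume,
salt = 23,600,000×8.5 + 48,800,000×33.7 = 200,600,000 + 1,644,560,000 = 1,845,160,000
volume = 23,600,000 + 48,800,000 = 72,400,000 m³
S = 1,845,160,000 / 72,400,000 = 25.4856 g/kg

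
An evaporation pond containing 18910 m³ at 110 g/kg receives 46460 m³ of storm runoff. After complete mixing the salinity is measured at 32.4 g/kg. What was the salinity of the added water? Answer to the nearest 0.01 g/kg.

0.82 g/kg

Salt balance: 18,910×110 + 46,460×S = 65,370×32.4
2,080,100 + 46,460·S = 2,117,988
S = (2,117,988 − 2,080,100) / 46,460 = 0.8155 g/kg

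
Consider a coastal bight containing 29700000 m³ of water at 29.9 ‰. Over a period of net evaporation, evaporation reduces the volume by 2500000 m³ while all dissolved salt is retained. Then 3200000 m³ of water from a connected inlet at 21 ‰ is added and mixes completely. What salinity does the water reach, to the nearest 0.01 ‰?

31.42 ‰

After evaporation: salt = 29,700,000×29.9 = 888,030,000; volume = 29,700,000 − 2,500,000 = 27,200,000 m³
After mixing: salt = 888,030,000 + 3,200,000×21 = 955,230,000; volume = 27,200,000 + 3,200,000 = 30,400,000 m³
S = 955,230,000 / 30,400,000 = 31.422 ‰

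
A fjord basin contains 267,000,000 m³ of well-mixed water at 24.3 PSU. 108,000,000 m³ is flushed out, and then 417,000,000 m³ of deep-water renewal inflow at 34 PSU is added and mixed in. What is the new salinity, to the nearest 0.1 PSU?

31.3 PSU

Remaining after removal: 159,000,000 m³ at 24.3 PSU (salt = 3,863,700,000)
After addition: salt = 3,863,700,000 + 417,000,000×34 = 18,041,700,000; volume = 576,000,000 m³
S = 18,041,700,000 / 576,000,000 = 31.3224 PSU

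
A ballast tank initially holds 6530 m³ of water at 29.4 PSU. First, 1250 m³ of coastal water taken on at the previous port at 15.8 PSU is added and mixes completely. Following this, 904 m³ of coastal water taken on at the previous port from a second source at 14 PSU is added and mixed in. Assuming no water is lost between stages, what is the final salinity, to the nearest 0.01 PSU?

Weighted by volume,
Initial salt = 6,530×29.4 = 191,982
After stage 1: salt = 191,982 + 1,250×15.8 = 211,732; volume = 7,780 m³; S = 27.215 PSU
After stage 2: salt = 211,732 + 904×14 = 224,388; volume = 8,684 m³
S = 224,388 / 8,684 = 25.8392 PSU

25.84 PSU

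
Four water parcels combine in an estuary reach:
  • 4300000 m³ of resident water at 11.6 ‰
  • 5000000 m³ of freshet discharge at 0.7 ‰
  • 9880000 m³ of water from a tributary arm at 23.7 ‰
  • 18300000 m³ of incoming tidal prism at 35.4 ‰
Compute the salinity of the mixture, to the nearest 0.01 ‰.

Weighted by volume,
salt = 4,300,000×11.6 + 5,000,000×0.7 + 9,880,000×23.7 + 18,300,000×35.4 = 49,880,000 + 3,500,000 + 234,156,000 + 647,820,000 = 935,356,000
volume = 4,300,000 + 5,000,000 + 9,880,000 + 18,300,000 = 37,480,000 m³
S = 935,356,000 / 37,480,000 = 24.9561 ‰

24.96 ‰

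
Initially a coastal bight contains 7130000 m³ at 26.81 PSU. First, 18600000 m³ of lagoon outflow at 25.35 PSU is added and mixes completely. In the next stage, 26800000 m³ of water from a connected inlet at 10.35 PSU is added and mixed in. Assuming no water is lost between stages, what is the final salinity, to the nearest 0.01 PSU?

Weighted by volume,
Initial salt = 7,130,000×26.81 = 191,155,300
After stage 1: salt = 191,155,300 + 18,600,000×25.35 = 662,665,300; volume = 25,730,000 m³; S = 25.755 PSU
After stage 2: salt = 662,665,300 + 26,800,000×10.35 = 940,045,300; volume = 52,530,000 m³
S = 940,045,300 / 52,530,000 = 17.8954 PSU

17.90 PSU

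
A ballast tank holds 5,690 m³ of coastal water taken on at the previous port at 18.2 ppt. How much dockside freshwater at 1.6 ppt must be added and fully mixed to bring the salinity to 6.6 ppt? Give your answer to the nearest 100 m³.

Salt balance: 5,690×18.2 + V×1.6 = (5,690+V)×6.6
103,558 + 1.6V = 37,554 + 6.6V
66,004 = 5V
V = 13,200.8 m³

13200 m³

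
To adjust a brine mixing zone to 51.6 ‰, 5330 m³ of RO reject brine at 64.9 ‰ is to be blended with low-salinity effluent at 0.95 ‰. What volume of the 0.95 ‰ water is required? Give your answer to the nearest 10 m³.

1400 m³

Salt balance: 5,330×64.9 + V×0.95 = (5,330+V)×51.6
345,917 + 0.95V = 275,028 + 51.6V
70,889 = 50.65V
V = 1,399.59 m³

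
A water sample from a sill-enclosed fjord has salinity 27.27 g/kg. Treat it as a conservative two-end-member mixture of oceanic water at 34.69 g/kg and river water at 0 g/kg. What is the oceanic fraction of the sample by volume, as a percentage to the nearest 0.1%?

Let g be the oceanic fraction. Salt balance per unit volume:
g×34.69 + (1−g)×0 = 27.27
g = (27.27 − 0) / (34.69 − 0) = 27.27/34.69 = 0.7861

78.6%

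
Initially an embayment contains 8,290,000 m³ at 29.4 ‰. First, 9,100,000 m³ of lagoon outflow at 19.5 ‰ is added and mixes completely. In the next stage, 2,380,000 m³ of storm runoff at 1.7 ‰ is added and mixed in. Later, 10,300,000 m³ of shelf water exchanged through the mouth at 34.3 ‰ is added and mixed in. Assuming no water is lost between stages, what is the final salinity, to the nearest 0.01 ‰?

25.89 ‰

Conserving salt mass:
Initial salt = 8,290,000×29.4 = 243,726,000
After stage 1: salt = 243,726,000 + 9,100,000×19.5 = 421,176,000; volume = 17,390,000 m³; S = 24.219 ‰
After stage 2: salt = 421,176,000 + 2,380,000×1.7 = 425,222,000; volume = 19,770,000 m³; S = 21.508 ‰
After stage 3: salt = 425,222,000 + 10,300,000×34.3 = 778,512,000; volume = 30,070,000 m³
S = 778,512,000 / 30,070,000 = 25.89 ‰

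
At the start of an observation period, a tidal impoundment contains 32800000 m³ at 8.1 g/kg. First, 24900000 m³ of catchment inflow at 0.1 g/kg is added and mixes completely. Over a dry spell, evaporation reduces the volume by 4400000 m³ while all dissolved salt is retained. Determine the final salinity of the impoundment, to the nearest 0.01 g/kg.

After mixing: salt = 32,800,000×8.1 + 24,900,000×0.1 = 268,170,000; volume = 57,700,000 m³
After evaporation: salt unchanged = 268,170,000; volume = 57,700,000 − 4,400,000 = 53,300,000 m³
S = 268,170,000 / 53,300,000 = 5.0313 g/kg

5.03 g/kg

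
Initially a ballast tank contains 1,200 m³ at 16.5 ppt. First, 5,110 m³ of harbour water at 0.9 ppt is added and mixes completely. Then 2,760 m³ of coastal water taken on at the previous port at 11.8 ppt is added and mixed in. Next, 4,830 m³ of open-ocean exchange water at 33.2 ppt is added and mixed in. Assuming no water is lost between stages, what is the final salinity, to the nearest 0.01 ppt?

Salt balance:
Initial salt = 1,200×16.5 = 19,800
After stage 1: salt = 19,800 + 5,110×0.9 = 24,399; volume = 6,310 m³; S = 3.867 ppt
After stage 2: salt = 24,399 + 2,760×11.8 = 56,967; volume = 9,070 m³; S = 6.281 ppt
After stage 3: salt = 56,967 + 4,830×33.2 = 217,323; volume = 13,900 m³
S = 217,323 / 13,900 = 15.6347 ppt

15.63 ppt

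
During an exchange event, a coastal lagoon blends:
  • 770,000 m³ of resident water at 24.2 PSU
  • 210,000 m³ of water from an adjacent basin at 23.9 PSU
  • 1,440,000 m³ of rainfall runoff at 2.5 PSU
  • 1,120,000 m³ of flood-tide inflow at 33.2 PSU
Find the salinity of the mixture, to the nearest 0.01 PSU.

18.20 PSU

Mass of salt is conserved:
salt = 770,000×24.2 + 210,000×23.9 + 1,440,000×2.5 + 1,120,000×33.2 = 18,634,000 + 5,019,000 + 3,600,000 + 37,184,000 = 64,437,000
volume = 770,000 + 210,000 + 1,440,000 + 1,120,000 = 3,540,000 m³
S = 64,437,000 / 3,540,000 = 18.2025 PSU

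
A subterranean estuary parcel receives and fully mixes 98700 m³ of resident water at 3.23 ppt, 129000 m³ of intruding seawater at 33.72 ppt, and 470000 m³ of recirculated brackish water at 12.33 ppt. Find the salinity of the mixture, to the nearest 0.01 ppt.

15.00 ppt

Total salt / total volume:
salt = 98,700×3.23 + 129,000×33.72 + 470,000×12.33 = 318,801 + 4,349,880 + 5,795,100 = 10,463,781
volume = 98,700 + 129,000 + 470,000 = 697,700 m³
S = 10,463,781 / 697,700 = 14.9975 ppt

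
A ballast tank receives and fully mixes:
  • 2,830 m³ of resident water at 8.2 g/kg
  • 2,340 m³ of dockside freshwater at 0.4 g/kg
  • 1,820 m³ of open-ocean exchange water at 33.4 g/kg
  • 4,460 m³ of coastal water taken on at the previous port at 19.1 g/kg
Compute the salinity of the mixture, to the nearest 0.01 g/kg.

Weighted by volume,
salt = 2,830×8.2 + 2,340×0.4 + 1,820×33.4 + 4,460×19.1 = 23,206 + 936 + 60,788 + 85,186 = 170,116
volume = 2,830 + 2,340 + 1,820 + 4,460 = 11,450 m³
S = 170,116 / 11,450 = 14.8573 g/kg

14.86 g/kg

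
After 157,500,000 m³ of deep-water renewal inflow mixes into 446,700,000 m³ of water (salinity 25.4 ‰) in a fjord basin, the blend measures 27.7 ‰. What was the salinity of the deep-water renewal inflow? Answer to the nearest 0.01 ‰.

34.22 ‰

Salt balance: 446,700,000×25.4 + 157,500,000×S = 604,200,000×27.7
11,346,180,000 + 157,500,000·S = 16,736,340,000
S = (16,736,340,000 − 11,346,180,000) / 157,500,000 = 34.2232 ‰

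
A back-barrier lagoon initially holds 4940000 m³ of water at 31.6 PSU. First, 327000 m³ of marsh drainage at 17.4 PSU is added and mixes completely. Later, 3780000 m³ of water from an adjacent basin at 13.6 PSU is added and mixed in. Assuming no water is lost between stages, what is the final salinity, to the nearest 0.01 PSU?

23.57 PSU

By conservation of dissolved salt,
Initial salt = 4,940,000×31.6 = 156,104,000
After stage 1: salt = 156,104,000 + 327,000×17.4 = 161,793,800; volume = 5,267,000 m³; S = 30.718 PSU
After stage 2: salt = 161,793,800 + 3,780,000×13.6 = 213,201,800; volume = 9,047,000 m³
S = 213,201,800 / 9,047,000 = 23.566 PSU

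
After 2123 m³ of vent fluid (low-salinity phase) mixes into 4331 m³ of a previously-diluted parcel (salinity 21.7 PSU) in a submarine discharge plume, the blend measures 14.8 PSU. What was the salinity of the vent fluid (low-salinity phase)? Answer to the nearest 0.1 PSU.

0.7 PSU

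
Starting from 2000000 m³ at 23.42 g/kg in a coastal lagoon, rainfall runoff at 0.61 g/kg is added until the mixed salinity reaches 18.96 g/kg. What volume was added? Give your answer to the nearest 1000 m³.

486000 m³

Salt balance: 2,000,000×23.42 + V×0.61 = (2,000,000+V)×18.96
46,840,000 + 0.61V = 37,920,000 + 18.96V
8,920,000 = 18.35V
V = 486,103.54 m³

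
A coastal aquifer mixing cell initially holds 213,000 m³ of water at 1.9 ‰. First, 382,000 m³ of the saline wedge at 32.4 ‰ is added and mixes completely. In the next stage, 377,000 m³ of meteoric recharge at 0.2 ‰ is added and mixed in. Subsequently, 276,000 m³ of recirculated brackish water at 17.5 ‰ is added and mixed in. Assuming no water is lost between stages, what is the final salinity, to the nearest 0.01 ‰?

14.17 ‰

By conservation of dissolved salt,
Initial salt = 213,000×1.9 = 404,700
After stage 1: salt = 404,700 + 382,000×32.4 = 12,781,500; volume = 595,000 m³; S = 21.482 ‰
After stage 2: salt = 12,781,500 + 377,000×0.2 = 12,856,900; volume = 972,000 m³; S = 13.227 ‰
After stage 3: salt = 12,856,900 + 276,000×17.5 = 17,686,900; volume = 1,248,000 m³
S = 17,686,900 / 1,248,000 = 14.1722 ‰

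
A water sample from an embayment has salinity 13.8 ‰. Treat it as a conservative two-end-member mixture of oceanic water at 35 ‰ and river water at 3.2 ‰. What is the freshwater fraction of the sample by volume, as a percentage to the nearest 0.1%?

Let f be the freshwater fraction. Salt balance per unit volume:
f×3.2 + (1−f)×35 = 13.8
f = (35 − 13.8) / (35 − 3.2) = 21.2/31.8 = 0.6667

66.7%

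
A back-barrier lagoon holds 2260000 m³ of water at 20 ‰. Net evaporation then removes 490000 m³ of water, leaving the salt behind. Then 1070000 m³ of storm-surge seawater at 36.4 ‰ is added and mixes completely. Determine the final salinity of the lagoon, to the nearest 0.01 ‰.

29.63 ‰

After evaporation: salt = 2,260,000×20 = 45,200,000; volume = 2,260,000 − 490,000 = 1,770,000 m³
After mixing: salt = 45,200,000 + 1,070,000×36.4 = 84,148,000; volume = 1,770,000 + 1,070,000 = 2,840,000 m³
S = 84,148,000 / 2,840,000 = 29.6296 ‰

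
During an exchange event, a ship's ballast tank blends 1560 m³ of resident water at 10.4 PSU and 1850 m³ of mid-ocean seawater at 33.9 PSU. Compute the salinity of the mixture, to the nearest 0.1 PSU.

By conservation of dissolved salt,
salt = 1,560×10.4 + 1,850×33.9 = 16,224 + 62,715 = 78,939
volume = 1,560 + 1,850 = 3,410 m³
S = 78,939 / 3,410 = 23.149 PSU

23.1 PSU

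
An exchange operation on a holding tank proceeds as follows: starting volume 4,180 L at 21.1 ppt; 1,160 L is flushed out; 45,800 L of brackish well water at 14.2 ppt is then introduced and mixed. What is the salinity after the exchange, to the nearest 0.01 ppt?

14.63 ppt

Remaining after removal: 3,020 L at 21.1 ppt (salt = 63,722)
After addition: salt = 63,722 + 45,800×14.2 = 714,082; volume = 48,820 L
S = 714,082 / 48,820 = 14.6268 ppt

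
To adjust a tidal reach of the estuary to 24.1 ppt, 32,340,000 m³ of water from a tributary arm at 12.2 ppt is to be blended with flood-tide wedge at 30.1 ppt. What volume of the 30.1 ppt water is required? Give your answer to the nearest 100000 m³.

64100000 m³

Salt balance: 32,340,000×12.2 + V×30.1 = (32,340,000+V)×24.1
394,548,000 + 30.1V = 779,394,000 + 24.1V
384,846,000 = 6V
V = 64,141,000 m³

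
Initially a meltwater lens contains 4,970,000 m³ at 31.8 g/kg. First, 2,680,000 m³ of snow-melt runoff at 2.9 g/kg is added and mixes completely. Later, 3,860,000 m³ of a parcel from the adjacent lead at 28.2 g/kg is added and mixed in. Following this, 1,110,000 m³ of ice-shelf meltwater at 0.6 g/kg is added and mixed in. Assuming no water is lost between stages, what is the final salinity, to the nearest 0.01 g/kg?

Total salt / total volume:
Initial salt = 4,970,000×31.8 = 158,046,000
After stage 1: salt = 158,046,000 + 2,680,000×2.9 = 165,818,000; volume = 7,650,000 m³; S = 21.676 g/kg
After stage 2: salt = 165,818,000 + 3,860,000×28.2 = 274,670,000; volume = 11,510,000 m³; S = 23.864 g/kg
After stage 3: salt = 274,670,000 + 1,110,000×0.6 = 275,336,000; volume = 12,620,000 m³
S = 275,336,000 / 12,620,000 = 21.8174 g/kg

21.82 g/kg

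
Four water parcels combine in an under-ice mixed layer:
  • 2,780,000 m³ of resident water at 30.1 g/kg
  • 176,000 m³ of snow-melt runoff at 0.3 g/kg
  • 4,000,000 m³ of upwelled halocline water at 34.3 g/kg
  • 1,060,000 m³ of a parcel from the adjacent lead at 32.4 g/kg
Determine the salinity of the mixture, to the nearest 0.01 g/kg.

Total salt / total volume:
salt = 2,780,000×30.1 + 176,000×0.3 + 4,000,000×34.3 + 1,060,000×32.4 = 83,678,000 + 52,800 + 137,200,000 + 34,344,000 = 255,274,800
volume = 2,780,000 + 176,000 + 4,000,000 + 1,060,000 = 8,016,000 m³
S = 255,274,800 / 8,016,000 = 31.8457 g/kg

31.85 g/kg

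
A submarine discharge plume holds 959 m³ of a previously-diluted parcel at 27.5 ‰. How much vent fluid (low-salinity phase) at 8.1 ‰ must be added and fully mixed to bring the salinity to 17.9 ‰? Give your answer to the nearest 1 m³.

939 m³

Salt balance: 959×27.5 + V×8.1 = (959+V)×17.9
26,372.5 + 8.1V = 17,166.1 + 17.9V
9,206.4 = 9.8V
V = 939.43 m³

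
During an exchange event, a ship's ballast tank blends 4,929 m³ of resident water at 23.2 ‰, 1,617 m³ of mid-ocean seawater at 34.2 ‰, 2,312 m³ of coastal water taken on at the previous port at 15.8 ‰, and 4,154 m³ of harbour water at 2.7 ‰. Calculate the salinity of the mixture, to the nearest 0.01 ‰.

By conservation of dissolved salt,
salt = 4,929×23.2 + 1,617×34.2 + 2,312×15.8 + 4,154×2.7 = 114,352.8 + 55,301.4 + 36,529.6 + 11,215.8 = 217,399.6
volume = 4,929 + 1,617 + 2,312 + 4,154 = 13,012 m³
S = 217,399.6 / 13,012 = 16.7076 ‰

16.71 ‰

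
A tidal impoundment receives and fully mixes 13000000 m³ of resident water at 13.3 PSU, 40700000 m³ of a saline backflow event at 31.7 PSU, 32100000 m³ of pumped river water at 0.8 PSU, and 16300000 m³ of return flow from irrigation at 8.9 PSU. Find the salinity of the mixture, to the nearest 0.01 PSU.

By conservation of dissolved salt,
salt = 13,000,000×13.3 + 40,700,000×31.7 + 32,100,000×0.8 + 16,300,000×8.9 = 172,900,000 + 1,290,190,000 + 25,680,000 + 145,070,000 = 1,633,840,000
volume = 13,000,000 + 40,700,000 + 32,100,000 + 16,300,000 = 102,100,000 m³
S = 1,633,840,000 / 102,100,000 = 16.0024 PSU

16.00 PSU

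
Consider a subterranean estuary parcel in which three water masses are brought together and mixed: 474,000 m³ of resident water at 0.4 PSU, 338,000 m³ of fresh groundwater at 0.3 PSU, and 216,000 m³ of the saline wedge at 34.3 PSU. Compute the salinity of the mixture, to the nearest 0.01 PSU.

7.49 PSU

Total salt / total volume:
salt = 474,000×0.4 + 338,000×0.3 + 216,000×34.3 = 189,600 + 101,400 + 7,408,800 = 7,699,800
volume = 474,000 + 338,000 + 216,000 = 1,028,000 m³
S = 7,699,800 / 1,028,000 = 7.4901 PSU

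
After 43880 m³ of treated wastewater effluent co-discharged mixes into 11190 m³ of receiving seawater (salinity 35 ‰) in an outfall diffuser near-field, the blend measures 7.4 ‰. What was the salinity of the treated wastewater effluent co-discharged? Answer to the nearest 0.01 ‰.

0.36 ‰

Salt balance: 11,190×35 + 43,880×S = 55,070×7.4
391,650 + 43,880·S = 407,518
S = (407,518 − 391,650) / 43,880 = 0.3616 ‰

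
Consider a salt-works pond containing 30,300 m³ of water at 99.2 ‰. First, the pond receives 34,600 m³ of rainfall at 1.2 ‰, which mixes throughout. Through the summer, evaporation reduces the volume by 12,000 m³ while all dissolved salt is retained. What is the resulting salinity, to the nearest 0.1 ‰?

57.6 ‰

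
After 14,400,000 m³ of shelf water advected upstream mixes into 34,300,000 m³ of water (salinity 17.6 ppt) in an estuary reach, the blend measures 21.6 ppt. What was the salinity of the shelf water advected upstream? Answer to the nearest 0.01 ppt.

Salt balance: 34,300,000×17.6 + 14,400,000×S = 48,700,000×21.6
603,680,000 + 14,400,000·S = 1,051,920,000
S = (1,051,920,000 − 603,680,000) / 14,400,000 = 31.1278 ppt

31.13 ppt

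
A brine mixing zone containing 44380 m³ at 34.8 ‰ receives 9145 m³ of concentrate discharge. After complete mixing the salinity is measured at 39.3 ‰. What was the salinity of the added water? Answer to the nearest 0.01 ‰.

Salt balance: 44,380×34.8 + 9,145×S = 53,525×39.3
1,544,424 + 9,145·S = 2,103,532.5
S = (2,103,532.5 − 1,544,424) / 9,145 = 61.1382 ‰

61.14 ‰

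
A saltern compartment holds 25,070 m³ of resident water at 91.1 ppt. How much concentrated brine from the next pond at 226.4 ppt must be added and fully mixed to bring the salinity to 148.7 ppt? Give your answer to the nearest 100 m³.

18600 m³

Salt balance: 25,070×91.1 + V×226.4 = (25,070+V)×148.7
2,283,877 + 226.4V = 3,727,909 + 148.7V
1,444,032 = 77.7V
V = 18,584.71 m³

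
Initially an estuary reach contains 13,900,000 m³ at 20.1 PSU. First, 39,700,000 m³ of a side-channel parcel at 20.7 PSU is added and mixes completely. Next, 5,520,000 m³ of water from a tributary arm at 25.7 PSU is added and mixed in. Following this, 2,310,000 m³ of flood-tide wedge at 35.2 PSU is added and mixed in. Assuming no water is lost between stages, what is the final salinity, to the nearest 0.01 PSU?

21.56 PSU

Mass of salt is conserved:
Initial salt = 13,900,000×20.1 = 279,390,000
After stage 1: salt = 279,390,000 + 39,700,000×20.7 = 1,101,180,000; volume = 53,600,000 m³; S = 20.544 PSU
After stage 2: salt = 1,101,180,000 + 5,520,000×25.7 = 1,243,044,000; volume = 59,120,000 m³; S = 21.026 PSU
After stage 3: salt = 1,243,044,000 + 2,310,000×35.2 = 1,324,356,000; volume = 61,430,000 m³
S = 1,324,356,000 / 61,430,000 = 21.5588 PSU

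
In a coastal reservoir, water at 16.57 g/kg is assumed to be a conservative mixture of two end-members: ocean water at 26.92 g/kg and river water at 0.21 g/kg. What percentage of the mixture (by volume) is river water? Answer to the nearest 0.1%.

38.7%

Let f be the freshwater fraction. Salt balance per unit volume:
f×0.21 + (1−f)×26.92 = 16.57
f = (26.92 − 16.57) / (26.92 − 0.21) = 10.35/26.71 = 0.3875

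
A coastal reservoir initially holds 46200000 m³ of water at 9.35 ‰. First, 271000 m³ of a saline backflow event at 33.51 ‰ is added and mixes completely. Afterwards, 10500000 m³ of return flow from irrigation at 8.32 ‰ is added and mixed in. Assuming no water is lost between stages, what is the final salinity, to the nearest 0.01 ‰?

9.28 ‰

Conserving salt mass:
Initial salt = 46,200,000×9.35 = 431,970,000
After stage 1: salt = 431,970,000 + 271,000×33.51 = 441,051,210; volume = 46,471,000 m³; S = 9.491 ‰
After stage 2: salt = 441,051,210 + 10,500,000×8.32 = 528,411,210; volume = 56,971,000 m³
S = 528,411,210 / 56,971,000 = 9.2751 ‰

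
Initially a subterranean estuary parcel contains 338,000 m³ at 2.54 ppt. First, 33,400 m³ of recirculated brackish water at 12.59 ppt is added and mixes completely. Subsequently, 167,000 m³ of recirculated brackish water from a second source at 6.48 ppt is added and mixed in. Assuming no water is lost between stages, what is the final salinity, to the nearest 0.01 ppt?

4.39 ppt

By conservation of dissolved salt,
Initial salt = 338,000×2.54 = 858,520
After stage 1: salt = 858,520 + 33,400×12.59 = 1,279,026; volume = 371,400 m³; S = 3.444 ppt
After stage 2: salt = 1,279,026 + 167,000×6.48 = 2,361,186; volume = 538,400 m³
S = 2,361,186 / 538,400 = 4.3856 ppt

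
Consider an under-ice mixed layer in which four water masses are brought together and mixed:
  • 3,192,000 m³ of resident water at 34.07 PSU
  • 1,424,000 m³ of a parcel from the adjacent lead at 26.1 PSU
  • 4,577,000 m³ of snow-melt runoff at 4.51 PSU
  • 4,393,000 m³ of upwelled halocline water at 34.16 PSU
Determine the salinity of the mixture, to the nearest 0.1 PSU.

Weighted by volume,
salt = 3,192,000×34.07 + 1,424,000×26.1 + 4,577,000×4.51 + 4,393,000×34.16 = 108,751,440 + 37,166,400 + 20,642,270 + 150,064,880 = 316,624,990
volume = 3,192,000 + 1,424,000 + 4,577,000 + 4,393,000 = 13,586,000 m³
S = 316,624,990 / 13,586,000 = 23.305 PSU

23.3 PSU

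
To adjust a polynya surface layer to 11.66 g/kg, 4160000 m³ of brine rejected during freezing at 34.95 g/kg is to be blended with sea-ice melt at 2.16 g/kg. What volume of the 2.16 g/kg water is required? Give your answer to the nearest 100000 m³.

Salt balance: 4,160,000×34.95 + V×2.16 = (4,160,000+V)×11.66
145,392,000 + 2.16V = 48,505,600 + 11.66V
96,886,400 = 9.5V
V = 10,198,568.42 m³

10200000 m³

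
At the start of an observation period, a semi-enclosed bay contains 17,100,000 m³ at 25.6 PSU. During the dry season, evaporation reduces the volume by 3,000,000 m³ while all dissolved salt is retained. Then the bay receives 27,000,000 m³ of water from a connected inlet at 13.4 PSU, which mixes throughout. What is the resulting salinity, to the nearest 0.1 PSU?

After evaporation: salt = 17,100,000×25.6 = 437,760,000; volume = 17,100,000 − 3,000,000 = 14,100,000 m³
After mixing: salt = 437,760,000 + 27,000,000×13.4 = 799,560,000; volume = 14,100,000 + 27,000,000 = 41,100,000 m³
S = 799,560,000 / 41,100,000 = 19.454 PSU

19.5 PSU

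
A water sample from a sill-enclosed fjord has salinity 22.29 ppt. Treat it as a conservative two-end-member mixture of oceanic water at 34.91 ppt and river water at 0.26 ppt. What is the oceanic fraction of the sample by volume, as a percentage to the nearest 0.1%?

Let g be the oceanic fraction. Salt balance per unit volume:
g×34.91 + (1−g)×0.26 = 22.29
g = (22.29 − 0.26) / (34.91 − 0.26) = 22.03/34.65 = 0.6358

63.6%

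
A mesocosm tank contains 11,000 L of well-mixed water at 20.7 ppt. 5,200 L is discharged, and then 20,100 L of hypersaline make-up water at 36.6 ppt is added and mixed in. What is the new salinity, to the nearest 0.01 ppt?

33.04 ppt

Remaining after removal: 5,800 L at 20.7 ppt (salt = 120,060)
After addition: salt = 120,060 + 20,100×36.6 = 855,720; volume = 25,900 L
S = 855,720 / 25,900 = 33.0394 ppt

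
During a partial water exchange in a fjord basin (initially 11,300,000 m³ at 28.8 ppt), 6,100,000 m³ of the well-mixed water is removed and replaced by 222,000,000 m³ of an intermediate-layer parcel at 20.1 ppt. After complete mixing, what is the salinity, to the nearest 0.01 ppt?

Remaining after removal: 5,200,000 m³ at 28.8 ppt (salt = 149,760,000)
After addition: salt = 149,760,000 + 222,000,000×20.1 = 4,611,960,000; volume = 227,200,000 m³
S = 4,611,960,000 / 227,200,000 = 20.2991 ppt

20.30 ppt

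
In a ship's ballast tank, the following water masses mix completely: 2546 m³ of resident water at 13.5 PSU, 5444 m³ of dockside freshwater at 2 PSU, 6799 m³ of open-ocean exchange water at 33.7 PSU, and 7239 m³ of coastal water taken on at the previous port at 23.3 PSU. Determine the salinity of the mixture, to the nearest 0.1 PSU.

20.1 PSU

Total salt / total volume:
salt = 2,546×13.5 + 5,444×2 + 6,799×33.7 + 7,239×23.3 = 34,371 + 10,888 + 229,126.3 + 168,668.7 = 443,054
volume = 2,546 + 5,444 + 6,799 + 7,239 = 22,028 m³
S = 443,054 / 22,028 = 20.113 PSU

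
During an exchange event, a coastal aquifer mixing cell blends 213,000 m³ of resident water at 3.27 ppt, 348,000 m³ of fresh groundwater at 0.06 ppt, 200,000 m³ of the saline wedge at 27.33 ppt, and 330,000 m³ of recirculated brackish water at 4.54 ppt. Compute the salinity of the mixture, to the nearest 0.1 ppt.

Mass of salt is conserved:
salt = 213,000×3.27 + 348,000×0.06 + 200,000×27.33 + 330,000×4.54 = 696,510 + 20,880 + 5,466,000 + 1,498,200 = 7,681,590
volume = 213,000 + 348,000 + 200,000 + 330,000 = 1,091,000 m³
S = 7,681,590 / 1,091,000 = 7.041 ppt

7.0 ppt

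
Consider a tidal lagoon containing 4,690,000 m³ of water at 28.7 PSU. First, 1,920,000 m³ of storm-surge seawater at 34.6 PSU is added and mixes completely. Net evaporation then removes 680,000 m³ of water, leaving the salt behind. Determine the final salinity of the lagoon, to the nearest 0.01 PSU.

33.90 PSU

After mixing: salt = 4,690,000×28.7 + 1,920,000×34.6 = 201,035,000; volume = 6,610,000 m³
After evaporation: salt unchanged = 201,035,000; volume = 6,610,000 − 680,000 = 5,930,000 m³
S = 201,035,000 / 5,930,000 = 33.9013 PSU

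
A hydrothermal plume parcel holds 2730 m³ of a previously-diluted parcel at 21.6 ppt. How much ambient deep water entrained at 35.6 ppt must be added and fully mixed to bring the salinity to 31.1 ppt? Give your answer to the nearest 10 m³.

5760 m³

Salt balance: 2,730×21.6 + V×35.6 = (2,730+V)×31.1
58,968 + 35.6V = 84,903 + 31.1V
25,935 = 4.5V
V = 5,763.33 m³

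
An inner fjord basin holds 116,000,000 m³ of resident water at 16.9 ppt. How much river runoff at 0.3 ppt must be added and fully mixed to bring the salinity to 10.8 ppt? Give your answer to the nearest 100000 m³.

67400000 m³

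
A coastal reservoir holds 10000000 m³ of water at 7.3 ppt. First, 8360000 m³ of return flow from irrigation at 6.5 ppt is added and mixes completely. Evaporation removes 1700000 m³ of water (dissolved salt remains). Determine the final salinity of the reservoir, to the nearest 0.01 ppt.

7.64 ppt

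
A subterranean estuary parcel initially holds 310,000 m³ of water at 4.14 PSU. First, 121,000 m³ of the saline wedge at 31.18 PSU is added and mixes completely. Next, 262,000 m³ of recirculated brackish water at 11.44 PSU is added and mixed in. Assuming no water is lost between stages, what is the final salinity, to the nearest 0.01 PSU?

11.62 PSU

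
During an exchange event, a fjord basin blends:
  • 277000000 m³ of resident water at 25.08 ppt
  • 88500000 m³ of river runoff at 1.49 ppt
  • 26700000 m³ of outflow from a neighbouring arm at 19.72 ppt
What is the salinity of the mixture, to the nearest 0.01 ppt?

19.39 ppt

Conserving salt mass:
salt = 277,000,000×25.08 + 88,500,000×1.49 + 26,700,000×19.72 = 6,947,160,000 + 131,865,000 + 526,524,000 = 7,605,549,000
volume = 277,000,000 + 88,500,000 + 26,700,000 = 392,200,000 m³
S = 7,605,549,000 / 392,200,000 = 19.392 ppt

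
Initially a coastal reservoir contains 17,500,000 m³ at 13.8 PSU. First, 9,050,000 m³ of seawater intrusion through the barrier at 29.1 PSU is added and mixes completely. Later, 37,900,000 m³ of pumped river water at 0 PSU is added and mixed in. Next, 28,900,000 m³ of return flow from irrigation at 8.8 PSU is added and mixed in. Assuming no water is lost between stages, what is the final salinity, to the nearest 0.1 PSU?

Conserving salt mass:
Initial salt = 17,500,000×13.8 = 241,500,000
After stage 1: salt = 241,500,000 + 9,050,000×29.1 = 504,855,000; volume = 26,550,000 m³; S = 19.015 PSU
After stage 2: salt = 504,855,000 + 37,900,000×0 = 504,855,000; volume = 64,450,000 m³; S = 7.833 PSU
After stage 3: salt = 504,855,000 + 28,900,000×8.8 = 759,175,000; volume = 93,350,000 m³
S = 759,175,000 / 93,350,000 = 8.1326 PSU

8.1 PSU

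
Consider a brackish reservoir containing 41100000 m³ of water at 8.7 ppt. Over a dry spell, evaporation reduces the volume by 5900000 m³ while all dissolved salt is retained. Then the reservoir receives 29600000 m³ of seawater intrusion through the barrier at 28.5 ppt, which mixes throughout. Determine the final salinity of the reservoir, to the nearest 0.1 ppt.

After evaporation: salt = 41,100,000×8.7 = 357,570,000; volume = 41,100,000 − 5,900,000 = 35,200,000 m³
After mixing: salt = 357,570,000 + 29,600,000×28.5 = 1,201,170,000; volume = 35,200,000 + 29,600,000 = 64,800,000 m³
S = 1,201,170,000 / 64,800,000 = 18.5366 ppt

18.5 ppt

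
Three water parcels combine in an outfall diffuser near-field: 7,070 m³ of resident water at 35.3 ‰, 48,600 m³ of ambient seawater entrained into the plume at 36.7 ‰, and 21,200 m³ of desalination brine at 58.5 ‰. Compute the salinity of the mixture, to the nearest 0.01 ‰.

42.58 ‰

Mass of salt is conserved:
salt = 7,070×35.3 + 48,600×36.7 + 21,200×58.5 = 249,571 + 1,783,620 + 1,240,200 = 3,273,391
volume = 7,070 + 48,600 + 21,200 = 76,870 m³
S = 3,273,391 / 76,870 = 42.5835 ‰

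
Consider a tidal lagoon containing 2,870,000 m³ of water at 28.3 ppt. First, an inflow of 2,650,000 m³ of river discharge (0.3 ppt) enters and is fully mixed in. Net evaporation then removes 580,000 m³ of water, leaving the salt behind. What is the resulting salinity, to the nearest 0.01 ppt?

After mixing: salt = 2,870,000×28.3 + 2,650,000×0.3 = 82,016,000; volume = 5,520,000 m³
After evaporation: salt unchanged = 82,016,000; volume = 5,520,000 − 580,000 = 4,940,000 m³
S = 82,016,000 / 4,940,000 = 16.6024 ppt

16.60 ppt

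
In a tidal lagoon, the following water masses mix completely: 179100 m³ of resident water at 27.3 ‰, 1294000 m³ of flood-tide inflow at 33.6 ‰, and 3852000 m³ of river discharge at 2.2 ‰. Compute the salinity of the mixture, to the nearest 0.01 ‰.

10.67 ‰

Conserving salt mass:
salt = 179,100×27.3 + 1,294,000×33.6 + 3,852,000×2.2 = 4,889,430 + 43,478,400 + 8,474,400 = 56,842,230
volume = 179,100 + 1,294,000 + 3,852,000 = 5,325,100 m³
S = 56,842,230 / 5,325,100 = 10.6744 ‰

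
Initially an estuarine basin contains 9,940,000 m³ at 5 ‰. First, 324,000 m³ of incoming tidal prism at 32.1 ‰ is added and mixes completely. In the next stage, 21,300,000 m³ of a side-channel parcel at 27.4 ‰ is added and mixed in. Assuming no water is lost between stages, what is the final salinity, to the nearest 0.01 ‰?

20.39 ‰

Mass of salt is conserved:
Initial salt = 9,940,000×5 = 49,700,000
After stage 1: salt = 49,700,000 + 324,000×32.1 = 60,100,400; volume = 10,264,000 m³; S = 5.855 ‰
After stage 2: salt = 60,100,400 + 21,300,000×27.4 = 643,720,400; volume = 31,564,000 m³
S = 643,720,400 / 31,564,000 = 20.3941 ‰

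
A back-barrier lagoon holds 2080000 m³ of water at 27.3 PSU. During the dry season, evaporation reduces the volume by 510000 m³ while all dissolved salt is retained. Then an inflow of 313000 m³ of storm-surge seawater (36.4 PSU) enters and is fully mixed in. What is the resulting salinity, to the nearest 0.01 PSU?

After evaporation: salt = 2,080,000×27.3 = 56,784,000; volume = 2,080,000 − 510,000 = 1,570,000 m³
After mixing: salt = 56,784,000 + 313,000×36.4 = 68,177,200; volume = 1,570,000 + 313,000 = 1,883,000 m³
S = 68,177,200 / 1,883,000 = 36.2067 PSU

36.21 PSU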